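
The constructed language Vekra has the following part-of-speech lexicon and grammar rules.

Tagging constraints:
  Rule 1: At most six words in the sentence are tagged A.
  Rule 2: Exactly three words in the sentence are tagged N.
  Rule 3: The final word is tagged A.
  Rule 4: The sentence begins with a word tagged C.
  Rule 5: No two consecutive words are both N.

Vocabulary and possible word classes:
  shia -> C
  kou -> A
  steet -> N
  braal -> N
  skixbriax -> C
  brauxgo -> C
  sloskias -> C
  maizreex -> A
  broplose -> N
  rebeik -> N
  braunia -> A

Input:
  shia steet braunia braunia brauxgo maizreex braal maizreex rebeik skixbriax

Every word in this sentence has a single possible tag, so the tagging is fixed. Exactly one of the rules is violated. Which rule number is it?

Fixed tagging: C N A A C A N A N C.
Rule check: R1 ✓, R2 ✓, R3 ✗, R4 ✓, R5 ✓.
Only rule 3 fails.

3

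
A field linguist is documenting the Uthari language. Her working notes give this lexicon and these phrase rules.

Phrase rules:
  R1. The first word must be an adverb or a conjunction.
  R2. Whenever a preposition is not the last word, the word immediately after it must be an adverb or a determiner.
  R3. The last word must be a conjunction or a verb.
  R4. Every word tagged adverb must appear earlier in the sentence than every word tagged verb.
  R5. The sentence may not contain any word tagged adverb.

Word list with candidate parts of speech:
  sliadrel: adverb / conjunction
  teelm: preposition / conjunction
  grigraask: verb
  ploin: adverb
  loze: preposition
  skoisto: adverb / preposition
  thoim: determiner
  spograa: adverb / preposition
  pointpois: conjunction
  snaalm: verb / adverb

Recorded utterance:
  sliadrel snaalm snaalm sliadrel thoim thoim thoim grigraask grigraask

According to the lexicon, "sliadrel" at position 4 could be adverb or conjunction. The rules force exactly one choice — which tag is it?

Candidates per position — 1:sliadrel {adverb,conjunction}; 2:snaalm {verb,adverb}; 3:snaalm {verb,adverb}; 4:sliadrel {adverb,conjunction}; 5:thoim {determiner}; 6:thoim {determiner}; 7:thoim {determiner}; 8:grigraask {verb}; 9:grigraask {verb}.
Position 1: adverb is ruled out by rule 5; that leaves conjunction.
Position 2: adverb is ruled out by rule 5; that leaves verb.
Position 3: adverb is ruled out by rule 4; that leaves verb.
Position 4: adverb is ruled out by rule 4; that leaves conjunction.
That leaves exactly one tagging: conjunction verb verb conjunction determiner determiner determiner verb verb.
Rule-by-rule: rule 1 satisfied; rule 2 satisfied; rule 3 satisfied; rule 4 satisfied; rule 5 satisfied.

conjunction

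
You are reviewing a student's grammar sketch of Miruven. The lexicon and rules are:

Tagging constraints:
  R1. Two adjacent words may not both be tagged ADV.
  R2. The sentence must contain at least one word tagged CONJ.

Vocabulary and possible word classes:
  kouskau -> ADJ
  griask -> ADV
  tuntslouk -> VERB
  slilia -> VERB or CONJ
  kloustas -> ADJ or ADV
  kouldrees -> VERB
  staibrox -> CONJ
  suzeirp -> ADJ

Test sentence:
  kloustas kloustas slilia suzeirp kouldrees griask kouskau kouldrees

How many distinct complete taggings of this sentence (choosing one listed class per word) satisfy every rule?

3

Candidates per position — 1:kloustas {ADJ,ADV}; 2:kloustas {ADJ,ADV}; 3:slilia {VERB,CONJ}; 4:suzeirp {ADJ}; 5:kouldrees {VERB}; 6:griask {ADV}; 7:kouskau {ADJ}; 8:kouldrees {VERB}.
There are 8 candidate sequences in total.
The sequences that satisfy every rule: ADJ ADJ CONJ ADJ VERB ADV ADJ VERB; ADJ ADV CONJ ADJ VERB ADV ADJ VERB; ADV ADJ CONJ ADJ VERB ADV ADJ VERB.
Count = 3.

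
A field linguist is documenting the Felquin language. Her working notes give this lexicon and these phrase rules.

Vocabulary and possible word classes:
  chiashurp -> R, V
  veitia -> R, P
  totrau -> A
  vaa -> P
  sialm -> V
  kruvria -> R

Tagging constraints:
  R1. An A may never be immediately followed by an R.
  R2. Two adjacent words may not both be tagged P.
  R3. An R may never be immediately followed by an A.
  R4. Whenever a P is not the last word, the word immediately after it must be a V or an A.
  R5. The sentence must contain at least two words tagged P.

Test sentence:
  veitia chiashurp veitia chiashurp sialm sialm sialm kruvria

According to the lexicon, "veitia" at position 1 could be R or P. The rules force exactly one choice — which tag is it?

P

Candidates per position — 1:veitia {R,P}; 2:chiashurp {R,V}; 3:veitia {R,P}; 4:chiashurp {R,V}; 5:sialm {V}; 6:sialm {V}; 7:sialm {V}; 8:kruvria {R}.
Word 1 cannot be R — rule 5 would then fail for every completion. It is P.
Word 2 cannot be R — rule 4 would then fail for every completion. It is V.
Word 3 cannot be R — rule 5 would then fail for every completion. It is P.
Word 4 cannot be R — rule 4 would then fail for every completion. It is V.
The only consistent sequence is: P V P V V V V R.
Check: rule 1 holds; rule 2 holds; rule 3 holds; rule 4 holds; rule 5 holds.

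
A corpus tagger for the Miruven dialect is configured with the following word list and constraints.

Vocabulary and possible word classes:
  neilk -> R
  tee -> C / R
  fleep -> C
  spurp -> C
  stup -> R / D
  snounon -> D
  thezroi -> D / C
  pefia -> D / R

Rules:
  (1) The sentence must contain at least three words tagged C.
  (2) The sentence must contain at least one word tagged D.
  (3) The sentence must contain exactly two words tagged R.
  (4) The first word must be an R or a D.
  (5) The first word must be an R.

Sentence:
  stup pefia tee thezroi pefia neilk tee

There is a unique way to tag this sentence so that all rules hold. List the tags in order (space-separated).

Candidates per position — 1:stup {R,D}; 2:pefia {D,R}; 3:tee {C,R}; 4:thezroi {D,C}; 5:pefia {D,R}; 6:neilk {R}; 7:tee {C,R}.
If word 1 were D, no tagging could satisfy rule 5; so word 1 is R.
If word 2 were R, no tagging could satisfy rule 3; so word 2 is D.
If word 3 were R, no tagging could satisfy rule 1; so word 3 is C.
If word 4 were D, no tagging could satisfy rule 1; so word 4 is C.
If word 5 were R, no tagging could satisfy rule 3; so word 5 is D.
If word 7 were R, no tagging could satisfy rule 1; so word 7 is C.
That leaves exactly one tagging: R D C C D R C.
Check: rule 1 holds; rule 2 holds; rule 3 holds; rule 4 holds; rule 5 holds.

R D C C D R C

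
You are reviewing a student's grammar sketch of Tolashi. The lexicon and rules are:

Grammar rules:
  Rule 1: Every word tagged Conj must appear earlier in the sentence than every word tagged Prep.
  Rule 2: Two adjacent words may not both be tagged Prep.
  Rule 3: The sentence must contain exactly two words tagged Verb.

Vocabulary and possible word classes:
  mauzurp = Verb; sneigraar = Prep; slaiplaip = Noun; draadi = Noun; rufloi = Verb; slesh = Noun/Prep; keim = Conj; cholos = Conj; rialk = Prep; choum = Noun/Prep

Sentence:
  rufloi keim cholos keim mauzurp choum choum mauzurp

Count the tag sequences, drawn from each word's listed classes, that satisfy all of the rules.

0

Candidates per position — 1:rufloi {Verb}; 2:keim {Conj}; 3:cholos {Conj}; 4:keim {Conj}; 5:mauzurp {Verb}; 6:choum {Noun,Prep}; 7:choum {Noun,Prep}; 8:mauzurp {Verb}.
There are 4 candidate sequences in total.
Rule 3 cannot be satisfied by any choice of tags from the lexicon.
So there is no consistent tagging.
Count = 0.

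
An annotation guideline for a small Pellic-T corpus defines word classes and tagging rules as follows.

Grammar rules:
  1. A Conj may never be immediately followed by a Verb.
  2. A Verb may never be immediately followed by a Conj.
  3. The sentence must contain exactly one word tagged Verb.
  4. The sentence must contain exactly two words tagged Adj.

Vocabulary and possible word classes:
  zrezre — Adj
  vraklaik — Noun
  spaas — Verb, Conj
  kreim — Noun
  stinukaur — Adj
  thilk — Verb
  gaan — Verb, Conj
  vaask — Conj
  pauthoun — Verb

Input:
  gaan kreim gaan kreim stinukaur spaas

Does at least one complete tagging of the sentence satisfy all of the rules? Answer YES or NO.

Candidates per position — 1:gaan {Verb,Conj}; 2:kreim {Noun}; 3:gaan {Verb,Conj}; 4:kreim {Noun}; 5:stinukaur {Adj}; 6:spaas {Verb,Conj}.
Rule 4 cannot be satisfied by any choice of tags from the lexicon.
So there is no consistent tagging.

NO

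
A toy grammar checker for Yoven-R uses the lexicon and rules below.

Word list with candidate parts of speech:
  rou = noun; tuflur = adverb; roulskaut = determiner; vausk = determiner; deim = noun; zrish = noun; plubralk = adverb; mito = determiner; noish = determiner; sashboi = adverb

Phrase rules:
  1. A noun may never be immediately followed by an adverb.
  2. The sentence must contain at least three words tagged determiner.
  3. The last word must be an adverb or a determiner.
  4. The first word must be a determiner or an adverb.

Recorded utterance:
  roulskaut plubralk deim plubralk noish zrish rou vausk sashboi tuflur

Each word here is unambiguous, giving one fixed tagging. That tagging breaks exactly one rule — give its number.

1

Fixed tagging: determiner adverb noun adverb determiner noun noun determiner adverb adverb.
Rule check: R1 violated, R2 holds, R3 holds, R4 holds.
Only rule 1 fails.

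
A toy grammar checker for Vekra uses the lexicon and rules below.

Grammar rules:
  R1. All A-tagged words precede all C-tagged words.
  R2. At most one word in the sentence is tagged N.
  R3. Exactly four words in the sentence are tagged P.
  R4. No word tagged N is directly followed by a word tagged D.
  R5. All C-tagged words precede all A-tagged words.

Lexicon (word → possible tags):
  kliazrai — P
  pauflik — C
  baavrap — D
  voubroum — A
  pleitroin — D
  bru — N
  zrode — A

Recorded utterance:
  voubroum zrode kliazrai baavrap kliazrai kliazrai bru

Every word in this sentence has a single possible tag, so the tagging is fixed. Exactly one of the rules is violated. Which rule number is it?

Fixed tagging: A A P D P P N.
Rule check: R1 ✓, R2 ✓, R3 ✗, R4 ✓, R5 ✓.
Only rule 3 fails.

3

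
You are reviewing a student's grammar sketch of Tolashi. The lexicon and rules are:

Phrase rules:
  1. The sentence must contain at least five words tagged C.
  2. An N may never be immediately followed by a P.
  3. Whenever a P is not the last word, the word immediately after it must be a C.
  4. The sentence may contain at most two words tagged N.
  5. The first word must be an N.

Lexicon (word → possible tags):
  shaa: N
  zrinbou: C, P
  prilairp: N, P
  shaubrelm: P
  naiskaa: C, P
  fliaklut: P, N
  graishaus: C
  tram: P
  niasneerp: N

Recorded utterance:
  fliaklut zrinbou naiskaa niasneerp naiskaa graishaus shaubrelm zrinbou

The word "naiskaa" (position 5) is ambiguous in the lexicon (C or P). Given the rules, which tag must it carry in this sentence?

Candidates per position — 1:fliaklut {P,N}; 2:zrinbou {C,P}; 3:naiskaa {C,P}; 4:niasneerp {N}; 5:naiskaa {C,P}; 6:graishaus {C}; 7:shaubrelm {P}; 8:zrinbou {C,P}.
Word 1 cannot be P — rule 5 would then fail for every completion. It is N.
Word 2 cannot be P — rule 1 would then fail for every completion. It is C.
Word 3 cannot be P — rule 1 would then fail for every completion. It is C.
Word 5 cannot be P — rule 1 would then fail for every completion. It is C.
Word 8 cannot be P — rule 1 would then fail for every completion. It is C.
The only consistent sequence is: N C C N C C P C.
Verifying each rule — rule 1 ok; rule 2 ok; rule 3 ok; rule 4 ok; rule 5 ok.

C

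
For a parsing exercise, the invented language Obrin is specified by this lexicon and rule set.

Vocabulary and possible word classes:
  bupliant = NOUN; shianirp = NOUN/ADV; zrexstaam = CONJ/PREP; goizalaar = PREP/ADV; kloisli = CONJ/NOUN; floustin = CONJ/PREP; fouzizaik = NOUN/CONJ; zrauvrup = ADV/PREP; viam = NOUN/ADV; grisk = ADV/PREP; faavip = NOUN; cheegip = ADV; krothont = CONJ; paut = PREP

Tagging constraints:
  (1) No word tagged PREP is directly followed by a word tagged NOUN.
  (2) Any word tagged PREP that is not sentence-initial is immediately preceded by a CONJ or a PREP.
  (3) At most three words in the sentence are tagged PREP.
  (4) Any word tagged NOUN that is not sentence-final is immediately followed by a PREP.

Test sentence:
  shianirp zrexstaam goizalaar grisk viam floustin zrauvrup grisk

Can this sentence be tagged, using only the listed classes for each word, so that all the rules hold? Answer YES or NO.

Candidates per position — 1:shianirp {NOUN,ADV}; 2:zrexstaam {CONJ,PREP}; 3:goizalaar {PREP,ADV}; 4:grisk {ADV,PREP}; 5:viam {NOUN,ADV}; 6:floustin {CONJ,PREP}; 7:zrauvrup {ADV,PREP}; 8:grisk {ADV,PREP}.
One satisfying assignment: ADV CONJ PREP ADV ADV CONJ PREP PREP.
Rule-by-rule: rule 1 ✓; rule 2 ✓; rule 3 ✓; rule 4 ✓.

YES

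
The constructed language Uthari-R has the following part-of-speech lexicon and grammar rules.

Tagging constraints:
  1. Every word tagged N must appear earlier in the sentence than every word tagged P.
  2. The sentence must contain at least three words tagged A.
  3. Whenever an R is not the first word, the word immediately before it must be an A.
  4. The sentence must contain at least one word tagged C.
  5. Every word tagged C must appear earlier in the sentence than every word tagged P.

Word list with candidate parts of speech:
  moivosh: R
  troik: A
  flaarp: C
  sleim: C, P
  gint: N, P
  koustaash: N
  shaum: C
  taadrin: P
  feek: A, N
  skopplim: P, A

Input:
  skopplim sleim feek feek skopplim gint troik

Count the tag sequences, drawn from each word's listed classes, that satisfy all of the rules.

Candidates per position — 1:skopplim {P,A}; 2:sleim {C,P}; 3:feek {A,N}; 4:feek {A,N}; 5:skopplim {P,A}; 6:gint {N,P}; 7:troik {A}.
There are 64 candidate sequences in total.
Checking each against the rules leaves 11 sequences.
Count = 11.

11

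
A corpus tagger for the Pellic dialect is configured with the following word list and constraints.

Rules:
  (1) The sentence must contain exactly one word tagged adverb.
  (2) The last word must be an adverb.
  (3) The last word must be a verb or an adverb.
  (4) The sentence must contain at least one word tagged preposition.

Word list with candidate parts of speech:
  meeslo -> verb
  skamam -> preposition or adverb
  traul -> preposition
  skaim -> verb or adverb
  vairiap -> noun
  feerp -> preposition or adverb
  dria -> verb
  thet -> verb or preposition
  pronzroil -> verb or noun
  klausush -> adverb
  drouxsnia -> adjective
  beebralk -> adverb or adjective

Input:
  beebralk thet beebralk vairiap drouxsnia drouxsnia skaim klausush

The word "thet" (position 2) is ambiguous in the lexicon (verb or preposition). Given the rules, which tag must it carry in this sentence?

preposition

Candidates per position — 1:beebralk {adverb,adjective}; 2:thet {verb,preposition}; 3:beebralk {adverb,adjective}; 4:vairiap {noun}; 5:drouxsnia {adjective}; 6:drouxsnia {adjective}; 7:skaim {verb,adverb}; 8:klausush {adverb}.
Word 1 cannot be adverb — rule 1 would then fail for every completion. It is adjective.
Word 2 cannot be verb — rule 4 would then fail for every completion. It is preposition.
Word 3 cannot be adverb — rule 1 would then fail for every completion. It is adjective.
Word 7 cannot be adverb — rule 1 would then fail for every completion. It is verb.
The unique satisfying tagging is: adjective preposition adjective noun adjective adjective verb adverb.
Verifying each rule — rule 1 ok; rule 2 ok; rule 3 ok; rule 4 ok.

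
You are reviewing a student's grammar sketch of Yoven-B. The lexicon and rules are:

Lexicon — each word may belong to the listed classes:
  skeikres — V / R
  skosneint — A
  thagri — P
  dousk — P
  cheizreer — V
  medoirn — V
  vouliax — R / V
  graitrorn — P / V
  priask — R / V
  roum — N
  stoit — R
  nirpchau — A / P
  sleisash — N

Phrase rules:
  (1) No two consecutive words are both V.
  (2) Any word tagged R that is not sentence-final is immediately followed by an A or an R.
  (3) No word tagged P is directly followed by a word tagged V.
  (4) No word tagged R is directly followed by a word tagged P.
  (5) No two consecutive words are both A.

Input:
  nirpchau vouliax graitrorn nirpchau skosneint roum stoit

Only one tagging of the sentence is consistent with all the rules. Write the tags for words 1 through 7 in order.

A V P P A N R

Candidates per position — 1:nirpchau {A,P}; 2:vouliax {R,V}; 3:graitrorn {P,V}; 4:nirpchau {A,P}; 5:skosneint {A}; 6:roum {N}; 7:stoit {R}.
Position 2: tagging it R would leave rule 2 unsatisfiable, so it must be V.
Position 3: tagging it V would leave rule 1 unsatisfiable, so it must be P.
Position 4: tagging it A would leave rule 5 unsatisfiable, so it must be P.
Position 1: tagging it P would leave rule 3 unsatisfiable, so it must be A.
The only consistent sequence is: A V P P A N R.
Checking: rule 1 ✓; rule 2 ✓; rule 3 ✓; rule 4 ✓; rule 5 ✓.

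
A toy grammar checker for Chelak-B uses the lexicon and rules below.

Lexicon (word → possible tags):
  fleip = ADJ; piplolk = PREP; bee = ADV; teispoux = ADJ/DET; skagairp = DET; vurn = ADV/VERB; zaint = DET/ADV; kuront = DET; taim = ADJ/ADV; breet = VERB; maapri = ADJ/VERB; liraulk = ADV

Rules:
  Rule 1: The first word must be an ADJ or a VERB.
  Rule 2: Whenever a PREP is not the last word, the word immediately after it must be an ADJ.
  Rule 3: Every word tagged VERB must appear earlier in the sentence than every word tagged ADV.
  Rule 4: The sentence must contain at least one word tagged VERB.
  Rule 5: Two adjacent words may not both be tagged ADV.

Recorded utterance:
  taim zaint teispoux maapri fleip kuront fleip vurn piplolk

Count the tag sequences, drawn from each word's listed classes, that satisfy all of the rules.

Candidates per position — 1:taim {ADJ,ADV}; 2:zaint {DET,ADV}; 3:teispoux {ADJ,DET}; 4:maapri {ADJ,VERB}; 5:fleip {ADJ}; 6:kuront {DET}; 7:fleip {ADJ}; 8:vurn {ADV,VERB}; 9:piplolk {PREP}.
There are 32 candidate sequences in total.
Checking each against the rules leaves 6 sequences.
Count = 6.

6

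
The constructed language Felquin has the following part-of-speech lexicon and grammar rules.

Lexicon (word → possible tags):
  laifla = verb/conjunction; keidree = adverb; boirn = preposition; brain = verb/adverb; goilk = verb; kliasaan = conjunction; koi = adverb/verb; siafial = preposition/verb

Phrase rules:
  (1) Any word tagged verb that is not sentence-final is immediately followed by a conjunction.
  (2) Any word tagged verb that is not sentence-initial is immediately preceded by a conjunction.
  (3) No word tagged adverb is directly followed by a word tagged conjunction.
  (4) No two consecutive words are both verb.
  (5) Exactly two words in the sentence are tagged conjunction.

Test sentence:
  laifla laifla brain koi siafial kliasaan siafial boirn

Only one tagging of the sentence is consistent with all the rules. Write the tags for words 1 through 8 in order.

verb conjunction adverb adverb preposition conjunction preposition preposition

Candidates per position — 1:laifla {verb,conjunction}; 2:laifla {verb,conjunction}; 3:brain {verb,adverb}; 4:koi {adverb,verb}; 5:siafial {preposition,verb}; 6:kliasaan {conjunction}; 7:siafial {preposition,verb}; 8:boirn {preposition}.
Position 2: verb is ruled out by rule 1; that leaves conjunction.
Position 3: verb is ruled out by rule 1; that leaves adverb.
Position 4: verb is ruled out by rule 1; that leaves adverb.
Position 5: verb is ruled out by rule 2; that leaves preposition.
Position 7: verb is ruled out by rule 1; that leaves preposition.
Position 1: conjunction is ruled out by rule 5; that leaves verb.
The unique satisfying tagging is: verb conjunction adverb adverb preposition conjunction preposition preposition.
Checking: rule 1 ok; rule 2 ok; rule 3 ok; rule 4 ok; rule 5 ok.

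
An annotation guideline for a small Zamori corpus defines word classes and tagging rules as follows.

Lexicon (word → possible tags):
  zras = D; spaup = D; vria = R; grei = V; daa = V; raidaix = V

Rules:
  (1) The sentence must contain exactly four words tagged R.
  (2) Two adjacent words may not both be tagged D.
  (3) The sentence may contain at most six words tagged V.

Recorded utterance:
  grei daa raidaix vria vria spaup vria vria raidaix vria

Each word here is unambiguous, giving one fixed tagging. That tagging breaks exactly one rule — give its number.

1

Fixed tagging: V V V R R D R R V R.
Applying the rules: R1 ✗, R2 ✓, R3 ✓.
Only rule 1 fails.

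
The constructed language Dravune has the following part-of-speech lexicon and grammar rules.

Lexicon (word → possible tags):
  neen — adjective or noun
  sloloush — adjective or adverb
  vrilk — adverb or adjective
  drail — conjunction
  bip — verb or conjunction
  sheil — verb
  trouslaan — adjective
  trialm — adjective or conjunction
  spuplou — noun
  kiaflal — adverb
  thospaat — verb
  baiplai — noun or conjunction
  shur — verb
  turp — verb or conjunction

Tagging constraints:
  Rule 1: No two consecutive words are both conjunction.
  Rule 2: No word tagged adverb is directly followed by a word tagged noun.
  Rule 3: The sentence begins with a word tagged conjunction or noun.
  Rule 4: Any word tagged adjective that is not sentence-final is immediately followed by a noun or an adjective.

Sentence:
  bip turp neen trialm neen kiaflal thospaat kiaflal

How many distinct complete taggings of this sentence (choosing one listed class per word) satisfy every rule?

3

Candidates per position — 1:bip {verb,conjunction}; 2:turp {verb,conjunction}; 3:neen {adjective,noun}; 4:trialm {adjective,conjunction}; 5:neen {adjective,noun}; 6:kiaflal {adverb}; 7:thospaat {verb}; 8:kiaflal {adverb}.
There are 32 candidate sequences in total.
The sequences that satisfy every rule: conjunction verb adjective adjective noun adverb verb adverb; conjunction verb noun adjective noun adverb verb adverb; conjunction verb noun conjunction noun adverb verb adverb.
Count = 3.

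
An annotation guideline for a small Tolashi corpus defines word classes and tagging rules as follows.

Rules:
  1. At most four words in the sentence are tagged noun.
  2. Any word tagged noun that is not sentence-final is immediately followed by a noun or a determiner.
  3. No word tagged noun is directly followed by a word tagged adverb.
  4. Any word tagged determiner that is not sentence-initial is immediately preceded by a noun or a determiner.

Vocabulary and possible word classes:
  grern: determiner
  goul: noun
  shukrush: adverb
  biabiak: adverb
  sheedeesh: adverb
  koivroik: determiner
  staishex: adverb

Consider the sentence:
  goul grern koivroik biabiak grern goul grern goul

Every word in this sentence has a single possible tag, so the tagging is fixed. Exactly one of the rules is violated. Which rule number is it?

Fixed tagging: noun determiner determiner adverb determiner noun determiner noun.
Checking each rule: R1 ✓, R2 ✓, R3 ✓, R4 ✗.
Only rule 4 fails.

4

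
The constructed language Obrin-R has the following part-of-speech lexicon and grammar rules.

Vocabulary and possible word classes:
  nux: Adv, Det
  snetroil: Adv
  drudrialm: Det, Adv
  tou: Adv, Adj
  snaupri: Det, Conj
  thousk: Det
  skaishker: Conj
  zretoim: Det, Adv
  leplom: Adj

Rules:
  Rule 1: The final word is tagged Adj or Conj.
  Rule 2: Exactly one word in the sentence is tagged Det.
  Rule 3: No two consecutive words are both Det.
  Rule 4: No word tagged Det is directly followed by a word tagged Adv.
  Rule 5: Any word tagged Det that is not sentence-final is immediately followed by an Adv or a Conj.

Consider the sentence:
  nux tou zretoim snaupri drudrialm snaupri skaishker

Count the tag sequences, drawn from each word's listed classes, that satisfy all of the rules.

Candidates per position — 1:nux {Adv,Det}; 2:tou {Adv,Adj}; 3:zretoim {Det,Adv}; 4:snaupri {Det,Conj}; 5:drudrialm {Det,Adv}; 6:snaupri {Det,Conj}; 7:skaishker {Conj}.
There are 64 candidate sequences in total.
Checking each against the rules leaves 6 sequences.
Count = 6.

6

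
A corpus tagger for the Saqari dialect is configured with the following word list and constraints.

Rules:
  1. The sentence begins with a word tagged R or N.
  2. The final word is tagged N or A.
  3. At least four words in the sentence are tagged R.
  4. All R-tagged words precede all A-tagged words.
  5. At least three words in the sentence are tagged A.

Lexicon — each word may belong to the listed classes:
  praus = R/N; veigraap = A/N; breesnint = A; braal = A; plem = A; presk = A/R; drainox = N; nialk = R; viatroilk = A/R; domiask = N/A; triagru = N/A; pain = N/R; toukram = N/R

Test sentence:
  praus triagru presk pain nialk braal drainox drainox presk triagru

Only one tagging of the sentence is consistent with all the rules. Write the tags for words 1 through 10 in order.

R N R R R A N N A A

Candidates per position — 1:praus {R,N}; 2:triagru {N,A}; 3:presk {A,R}; 4:pain {N,R}; 5:nialk {R}; 6:braal {A}; 7:drainox {N}; 8:drainox {N}; 9:presk {A,R}; 10:triagru {N,A}.
Position 2: tagging it A would leave rule 4 unsatisfiable, so it must be N.
Position 3: tagging it A would leave rule 4 unsatisfiable, so it must be R.
Position 9: tagging it R would leave rule 4 unsatisfiable, so it must be A.
Position 10: tagging it N would leave rule 5 unsatisfiable, so it must be A.
Position 1: tagging it N would leave rule 3 unsatisfiable, so it must be R.
Position 4: tagging it N would leave rule 3 unsatisfiable, so it must be R.
The only consistent sequence is: R N R R R A N N A A.
Check: rule 1 holds; rule 2 holds; rule 3 holds; rule 4 holds; rule 5 holds.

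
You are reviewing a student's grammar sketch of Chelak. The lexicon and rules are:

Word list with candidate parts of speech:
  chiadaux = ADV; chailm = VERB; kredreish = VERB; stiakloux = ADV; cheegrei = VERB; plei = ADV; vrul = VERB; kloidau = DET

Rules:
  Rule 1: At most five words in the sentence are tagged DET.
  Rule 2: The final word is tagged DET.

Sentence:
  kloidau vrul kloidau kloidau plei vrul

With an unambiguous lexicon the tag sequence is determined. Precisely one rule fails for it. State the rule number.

Fixed tagging: DET VERB DET DET ADV VERB.
Rule check: R1 pass, R2 fail.
Only rule 2 fails.

2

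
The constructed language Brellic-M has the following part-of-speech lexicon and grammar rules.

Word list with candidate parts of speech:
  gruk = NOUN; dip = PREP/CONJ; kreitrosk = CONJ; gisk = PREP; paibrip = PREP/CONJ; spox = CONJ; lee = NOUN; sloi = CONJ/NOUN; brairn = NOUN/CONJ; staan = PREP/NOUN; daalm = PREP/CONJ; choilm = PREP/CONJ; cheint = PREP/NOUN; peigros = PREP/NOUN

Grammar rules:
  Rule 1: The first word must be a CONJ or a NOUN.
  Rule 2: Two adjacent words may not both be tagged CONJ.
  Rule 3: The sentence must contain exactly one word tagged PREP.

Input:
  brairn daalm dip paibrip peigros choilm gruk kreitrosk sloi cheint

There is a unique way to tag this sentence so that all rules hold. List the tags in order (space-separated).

NOUN CONJ PREP CONJ NOUN CONJ NOUN CONJ NOUN NOUN

Candidates per position — 1:brairn {NOUN,CONJ}; 2:daalm {PREP,CONJ}; 3:dip {PREP,CONJ}; 4:paibrip {PREP,CONJ}; 5:peigros {PREP,NOUN}; 6:choilm {PREP,CONJ}; 7:gruk {NOUN}; 8:kreitrosk {CONJ}; 9:sloi {CONJ,NOUN}; 10:cheint {PREP,NOUN}.
At position 9, choosing CONJ makes rule 2 impossible to satisfy; hence NOUN.
The remaining ambiguous positions (1, 2, 3, 4, 5, 6, 10) are resolved jointly — only one combination satisfies every rule.
The unique satisfying tagging is: NOUN CONJ PREP CONJ NOUN CONJ NOUN CONJ NOUN NOUN.
Verifying each rule — rule 1 ok; rule 2 ok; rule 3 ok.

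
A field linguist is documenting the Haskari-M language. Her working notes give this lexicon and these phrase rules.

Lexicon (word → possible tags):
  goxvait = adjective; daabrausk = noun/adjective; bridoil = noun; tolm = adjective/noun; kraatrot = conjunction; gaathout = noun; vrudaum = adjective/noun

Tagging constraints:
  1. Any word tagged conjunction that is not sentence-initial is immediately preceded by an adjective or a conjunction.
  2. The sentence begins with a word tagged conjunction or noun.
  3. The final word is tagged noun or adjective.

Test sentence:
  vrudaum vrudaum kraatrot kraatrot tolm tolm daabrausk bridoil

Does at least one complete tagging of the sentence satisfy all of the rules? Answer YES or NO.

YES

Candidates per position — 1:vrudaum {adjective,noun}; 2:vrudaum {adjective,noun}; 3:kraatrot {conjunction}; 4:kraatrot {conjunction}; 5:tolm {adjective,noun}; 6:tolm {adjective,noun}; 7:daabrausk {noun,adjective}; 8:bridoil {noun}.
One satisfying assignment: noun adjective conjunction conjunction adjective noun noun noun.
Check: rule 1 holds; rule 2 holds; rule 3 holds.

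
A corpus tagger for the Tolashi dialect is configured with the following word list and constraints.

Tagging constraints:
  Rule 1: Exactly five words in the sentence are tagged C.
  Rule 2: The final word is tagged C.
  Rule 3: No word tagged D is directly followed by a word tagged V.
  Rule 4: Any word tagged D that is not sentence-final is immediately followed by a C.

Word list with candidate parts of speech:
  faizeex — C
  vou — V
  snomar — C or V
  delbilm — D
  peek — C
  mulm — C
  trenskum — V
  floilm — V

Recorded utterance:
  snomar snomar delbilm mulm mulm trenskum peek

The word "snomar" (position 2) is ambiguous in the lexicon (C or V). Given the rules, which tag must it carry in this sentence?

C

Candidates per position — 1:snomar {C,V}; 2:snomar {C,V}; 3:delbilm {D}; 4:mulm {C}; 5:mulm {C}; 6:trenskum {V}; 7:peek {C}.
If word 1 were V, no tagging could satisfy rule 1; so word 1 is C.
If word 2 were V, no tagging could satisfy rule 1; so word 2 is C.
So the tagging must be: C C D C C V C.
Verifying each rule — rule 1 ✓; rule 2 ✓; rule 3 ✓; rule 4 ✓.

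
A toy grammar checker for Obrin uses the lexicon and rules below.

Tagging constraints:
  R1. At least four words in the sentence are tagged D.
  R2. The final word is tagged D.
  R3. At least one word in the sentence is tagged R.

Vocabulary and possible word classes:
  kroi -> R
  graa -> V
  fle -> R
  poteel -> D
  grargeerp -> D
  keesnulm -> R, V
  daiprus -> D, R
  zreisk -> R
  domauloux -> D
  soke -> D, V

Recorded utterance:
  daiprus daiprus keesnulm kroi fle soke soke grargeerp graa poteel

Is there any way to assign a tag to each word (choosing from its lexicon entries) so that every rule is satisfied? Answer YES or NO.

Candidates per position — 1:daiprus {D,R}; 2:daiprus {D,R}; 3:keesnulm {R,V}; 4:kroi {R}; 5:fle {R}; 6:soke {D,V}; 7:soke {D,V}; 8:grargeerp {D}; 9:graa {V}; 10:poteel {D}.
One satisfying assignment: R D R R R D V D V D.
Checking: rule 1 holds; rule 2 holds; rule 3 holds.

YES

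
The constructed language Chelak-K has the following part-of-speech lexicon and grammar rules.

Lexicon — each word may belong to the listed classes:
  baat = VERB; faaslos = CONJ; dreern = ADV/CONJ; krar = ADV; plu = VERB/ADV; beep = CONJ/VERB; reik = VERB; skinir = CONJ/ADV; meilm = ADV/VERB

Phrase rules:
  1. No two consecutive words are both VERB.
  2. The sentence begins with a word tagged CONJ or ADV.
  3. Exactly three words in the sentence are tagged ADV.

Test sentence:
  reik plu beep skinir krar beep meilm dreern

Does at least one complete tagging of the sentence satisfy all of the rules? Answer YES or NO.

Candidates per position — 1:reik {VERB}; 2:plu {VERB,ADV}; 3:beep {CONJ,VERB}; 4:skinir {CONJ,ADV}; 5:krar {ADV}; 6:beep {CONJ,VERB}; 7:meilm {ADV,VERB}; 8:dreern {ADV,CONJ}.
Rule 2 cannot be satisfied by any choice of tags from the lexicon.
So there is no consistent tagging.

NO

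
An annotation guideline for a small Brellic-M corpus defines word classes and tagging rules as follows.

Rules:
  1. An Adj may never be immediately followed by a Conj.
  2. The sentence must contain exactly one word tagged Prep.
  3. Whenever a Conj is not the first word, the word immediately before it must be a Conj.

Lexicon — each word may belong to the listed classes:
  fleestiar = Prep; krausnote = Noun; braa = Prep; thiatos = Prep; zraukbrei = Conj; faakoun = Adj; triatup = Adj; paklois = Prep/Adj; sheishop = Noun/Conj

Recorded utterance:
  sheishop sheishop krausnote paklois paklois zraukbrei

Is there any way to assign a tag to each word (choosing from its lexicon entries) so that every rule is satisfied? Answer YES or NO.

NO

Candidates per position — 1:sheishop {Noun,Conj}; 2:sheishop {Noun,Conj}; 3:krausnote {Noun}; 4:paklois {Prep,Adj}; 5:paklois {Prep,Adj}; 6:zraukbrei {Conj}.
Rule 3 cannot be satisfied by any choice of tags from the lexicon.
So there is no consistent tagging.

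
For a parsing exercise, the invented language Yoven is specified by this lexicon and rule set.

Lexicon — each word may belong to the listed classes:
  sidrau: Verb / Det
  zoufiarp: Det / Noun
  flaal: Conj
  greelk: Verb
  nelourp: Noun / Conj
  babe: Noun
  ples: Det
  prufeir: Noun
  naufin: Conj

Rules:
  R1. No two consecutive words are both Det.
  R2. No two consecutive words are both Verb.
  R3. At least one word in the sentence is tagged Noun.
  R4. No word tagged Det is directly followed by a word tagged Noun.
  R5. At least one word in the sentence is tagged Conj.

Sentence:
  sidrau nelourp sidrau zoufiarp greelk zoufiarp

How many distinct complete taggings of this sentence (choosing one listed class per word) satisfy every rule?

Candidates per position — 1:sidrau {Verb,Det}; 2:nelourp {Noun,Conj}; 3:sidrau {Verb,Det}; 4:zoufiarp {Det,Noun}; 5:greelk {Verb}; 6:zoufiarp {Det,Noun}.
There are 32 candidate sequences in total.
Checking each against the rules leaves 6 sequences.
Count = 6.

6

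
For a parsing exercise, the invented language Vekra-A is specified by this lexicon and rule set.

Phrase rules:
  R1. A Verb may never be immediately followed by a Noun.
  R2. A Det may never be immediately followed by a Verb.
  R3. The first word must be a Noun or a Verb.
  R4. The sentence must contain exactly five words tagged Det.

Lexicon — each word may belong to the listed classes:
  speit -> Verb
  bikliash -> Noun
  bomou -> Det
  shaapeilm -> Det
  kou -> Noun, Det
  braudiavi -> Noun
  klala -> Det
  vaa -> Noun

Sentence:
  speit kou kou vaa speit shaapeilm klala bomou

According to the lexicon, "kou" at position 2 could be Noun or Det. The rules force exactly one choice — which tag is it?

Candidates per position — 1:speit {Verb}; 2:kou {Noun,Det}; 3:kou {Noun,Det}; 4:vaa {Noun}; 5:speit {Verb}; 6:shaapeilm {Det}; 7:klala {Det}; 8:bomou {Det}.
Word 2 cannot be Noun — rule 1 would then fail for every completion. It is Det.
Word 3 cannot be Noun — rule 4 would then fail for every completion. It is Det.
That leaves exactly one tagging: Verb Det Det Noun Verb Det Det Det.
Checking: rule 1 satisfied; rule 2 satisfied; rule 3 satisfied; rule 4 satisfied.

Det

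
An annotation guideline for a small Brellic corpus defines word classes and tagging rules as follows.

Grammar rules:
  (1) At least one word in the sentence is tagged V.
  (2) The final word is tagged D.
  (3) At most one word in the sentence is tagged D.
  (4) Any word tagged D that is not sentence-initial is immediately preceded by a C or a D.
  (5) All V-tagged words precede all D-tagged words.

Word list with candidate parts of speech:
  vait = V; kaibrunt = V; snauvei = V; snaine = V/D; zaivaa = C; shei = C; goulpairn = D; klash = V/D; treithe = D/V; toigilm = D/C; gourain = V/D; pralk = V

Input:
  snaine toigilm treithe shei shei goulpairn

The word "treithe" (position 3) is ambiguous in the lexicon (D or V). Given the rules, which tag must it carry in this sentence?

V

Candidates per position — 1:snaine {V,D}; 2:toigilm {D,C}; 3:treithe {D,V}; 4:shei {C}; 5:shei {C}; 6:goulpairn {D}.
Position 1: D is ruled out by rule 3; that leaves V.
Position 2: D is ruled out by rule 3; that leaves C.
Position 3: D is ruled out by rule 3; that leaves V.
The only consistent sequence is: V C V C C D.
Checking: rule 1 satisfied; rule 2 satisfied; rule 3 satisfied; rule 4 satisfied; rule 5 satisfied.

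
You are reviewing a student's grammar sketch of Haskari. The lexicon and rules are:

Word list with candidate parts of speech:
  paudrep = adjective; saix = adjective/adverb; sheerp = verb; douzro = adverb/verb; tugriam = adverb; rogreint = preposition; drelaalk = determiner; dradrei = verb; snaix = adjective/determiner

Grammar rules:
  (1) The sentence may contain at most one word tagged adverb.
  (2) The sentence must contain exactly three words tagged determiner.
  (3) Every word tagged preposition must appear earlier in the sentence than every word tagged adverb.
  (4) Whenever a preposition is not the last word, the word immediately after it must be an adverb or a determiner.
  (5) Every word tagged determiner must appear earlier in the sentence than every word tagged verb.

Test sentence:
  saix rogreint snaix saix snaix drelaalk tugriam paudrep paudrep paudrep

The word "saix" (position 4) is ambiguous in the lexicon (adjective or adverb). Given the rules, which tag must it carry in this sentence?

Candidates per position — 1:saix {adjective,adverb}; 2:rogreint {preposition}; 3:snaix {adjective,determiner}; 4:saix {adjective,adverb}; 5:snaix {adjective,determiner}; 6:drelaalk {determiner}; 7:tugriam {adverb}; 8:paudrep {adjective}; 9:paudrep {adjective}; 10:paudrep {adjective}.
Position 1: tagging it adverb would leave rule 1 unsatisfiable, so it must be adjective.
Position 3: tagging it adjective would leave rule 2 unsatisfiable, so it must be determiner.
Position 4: tagging it adverb would leave rule 1 unsatisfiable, so it must be adjective.
Position 5: tagging it adjective would leave rule 2 unsatisfiable, so it must be determiner.
The unique satisfying tagging is: adjective preposition determiner adjective determiner determiner adverb adjective adjective adjective.
Checking: rule 1 satisfied; rule 2 satisfied; rule 3 satisfied; rule 4 satisfied; rule 5 satisfied.

adjective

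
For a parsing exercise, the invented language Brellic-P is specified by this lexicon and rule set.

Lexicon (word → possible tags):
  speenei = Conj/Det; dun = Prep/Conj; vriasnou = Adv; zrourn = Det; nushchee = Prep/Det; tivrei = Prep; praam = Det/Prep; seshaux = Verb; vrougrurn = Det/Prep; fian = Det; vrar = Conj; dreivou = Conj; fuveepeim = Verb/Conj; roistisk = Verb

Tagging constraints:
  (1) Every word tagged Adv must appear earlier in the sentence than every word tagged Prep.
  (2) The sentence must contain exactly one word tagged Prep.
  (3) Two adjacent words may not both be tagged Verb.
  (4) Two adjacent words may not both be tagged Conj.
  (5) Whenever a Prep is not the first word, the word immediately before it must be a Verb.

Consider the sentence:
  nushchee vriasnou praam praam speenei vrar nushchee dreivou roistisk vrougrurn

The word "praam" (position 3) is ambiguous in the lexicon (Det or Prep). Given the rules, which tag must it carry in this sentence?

Candidates per position — 1:nushchee {Prep,Det}; 2:vriasnou {Adv}; 3:praam {Det,Prep}; 4:praam {Det,Prep}; 5:speenei {Conj,Det}; 6:vrar {Conj}; 7:nushchee {Prep,Det}; 8:dreivou {Conj}; 9:roistisk {Verb}; 10:vrougrurn {Det,Prep}.
Position 1: Prep is ruled out by rule 1; that leaves Det.
Position 3: Prep is ruled out by rule 5; that leaves Det.
Position 4: Prep is ruled out by rule 5; that leaves Det.
Position 5: Conj is ruled out by rule 4; that leaves Det.
Position 7: Prep is ruled out by rule 5; that leaves Det.
Position 10: Det is ruled out by rule 2; that leaves Prep.
That leaves exactly one tagging: Det Adv Det Det Det Conj Det Conj Verb Prep.
Check: rule 1 satisfied; rule 2 satisfied; rule 3 satisfied; rule 4 satisfied; rule 5 satisfied.

Det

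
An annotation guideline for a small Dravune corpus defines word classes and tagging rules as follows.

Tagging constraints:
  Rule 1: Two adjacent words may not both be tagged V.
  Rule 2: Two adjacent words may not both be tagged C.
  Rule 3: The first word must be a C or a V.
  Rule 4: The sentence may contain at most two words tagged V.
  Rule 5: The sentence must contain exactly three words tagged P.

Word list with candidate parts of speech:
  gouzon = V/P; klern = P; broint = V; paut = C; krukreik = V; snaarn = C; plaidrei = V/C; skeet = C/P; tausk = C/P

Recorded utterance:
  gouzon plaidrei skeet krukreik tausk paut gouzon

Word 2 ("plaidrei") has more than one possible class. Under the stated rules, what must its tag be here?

C

Candidates per position — 1:gouzon {V,P}; 2:plaidrei {V,C}; 3:skeet {C,P}; 4:krukreik {V}; 5:tausk {C,P}; 6:paut {C}; 7:gouzon {V,P}.
If word 1 were P, no tagging could satisfy rule 3; so word 1 is V.
If word 2 were V, no tagging could satisfy rule 1; so word 2 is C.
If word 3 were C, no tagging could satisfy rule 2; so word 3 is P.
If word 5 were C, no tagging could satisfy rule 2; so word 5 is P.
If word 7 were V, no tagging could satisfy rule 4; so word 7 is P.
The unique satisfying tagging is: V C P V P C P.
Verifying each rule — rule 1 ok; rule 2 ok; rule 3 ok; rule 4 ok; rule 5 ok.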